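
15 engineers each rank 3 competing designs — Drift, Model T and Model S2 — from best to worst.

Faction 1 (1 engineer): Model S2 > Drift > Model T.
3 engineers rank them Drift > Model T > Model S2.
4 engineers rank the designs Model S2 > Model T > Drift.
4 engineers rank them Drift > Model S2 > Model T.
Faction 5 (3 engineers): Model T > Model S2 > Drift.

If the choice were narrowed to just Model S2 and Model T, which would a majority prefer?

Ballots ranking Model S2 above Model T: 1 + 4 + 4 = 9.
Ballots ranking Model T above Model S2: 15 − 9 = 6.
Model S2 wins the head-to-head 9–6.

Model S2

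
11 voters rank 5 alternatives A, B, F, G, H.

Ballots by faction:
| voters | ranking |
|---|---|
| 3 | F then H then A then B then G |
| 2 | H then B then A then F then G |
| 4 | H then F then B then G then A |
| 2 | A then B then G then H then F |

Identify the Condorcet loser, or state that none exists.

Pairwise majorities:
A vs B: B, 6–5.
A vs F: F wins 7–4.
A vs G: A is ranked higher on 3+2+2 = 7 ballots, G on 4. A wins 7–4.
A vs H: H wins 9–2.
B vs F: B is ranked higher on 2+2 = 4 ballots, F on 7. F wins 7–4.
B vs G: B, 11–0.
B vs H: 2 for B, 9 for H — H by 9–2.
F vs G: F wins 9–2.
F vs H: H, 8–3.
G vs H: H, 9–2.
G is beaten in every head-to-head and is the Condorcet loser.

G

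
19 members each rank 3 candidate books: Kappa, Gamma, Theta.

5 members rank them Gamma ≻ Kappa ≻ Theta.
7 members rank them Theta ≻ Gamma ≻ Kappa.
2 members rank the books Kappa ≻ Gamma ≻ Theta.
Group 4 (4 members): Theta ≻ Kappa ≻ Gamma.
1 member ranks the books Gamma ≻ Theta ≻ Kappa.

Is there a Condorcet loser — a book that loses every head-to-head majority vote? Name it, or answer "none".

Pairwise majorities:
Kappa vs Gamma: Kappa preferred on 2+4 = 6 ballots; Gamma wins 13–6.
Kappa vs Theta: Theta, 12–7.
Gamma vs Theta: 5+2+1 = 8 for Gamma, 11 for Theta — Theta by 11–8.
Kappa loses to every other book — it is the Condorcet loser.

Kappa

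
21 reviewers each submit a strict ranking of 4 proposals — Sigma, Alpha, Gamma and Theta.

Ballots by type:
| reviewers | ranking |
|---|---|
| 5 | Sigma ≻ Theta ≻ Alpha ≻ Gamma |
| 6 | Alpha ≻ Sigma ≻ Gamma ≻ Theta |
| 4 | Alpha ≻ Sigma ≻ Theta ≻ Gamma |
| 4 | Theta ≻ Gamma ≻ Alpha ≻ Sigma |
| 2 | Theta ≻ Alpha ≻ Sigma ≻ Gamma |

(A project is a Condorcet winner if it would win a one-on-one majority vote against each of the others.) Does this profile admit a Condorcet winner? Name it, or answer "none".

Head-to-head results (21 reviewers):
Sigma vs Alpha: 5 to 16, Alpha.
Sigma vs Gamma: 17 to 4, Sigma.
Sigma vs Theta: 15 to 6, Sigma.
Alpha vs Gamma: 17 to 4, Alpha.
Alpha vs Theta: Alpha is ranked higher on 6+4 = 10 ballots, Theta on 11. Theta wins 11–10.
Gamma vs Theta: Gamma preferred on 6 ballots; Theta wins 15–6.
No project is unbeaten: Sigma loses to Alpha; Alpha loses to Theta; Gamma loses to Sigma; Theta loses to Sigma. In particular Sigma → Theta → Alpha → Sigma is a majority cycle — no Condorcet winner exists.

none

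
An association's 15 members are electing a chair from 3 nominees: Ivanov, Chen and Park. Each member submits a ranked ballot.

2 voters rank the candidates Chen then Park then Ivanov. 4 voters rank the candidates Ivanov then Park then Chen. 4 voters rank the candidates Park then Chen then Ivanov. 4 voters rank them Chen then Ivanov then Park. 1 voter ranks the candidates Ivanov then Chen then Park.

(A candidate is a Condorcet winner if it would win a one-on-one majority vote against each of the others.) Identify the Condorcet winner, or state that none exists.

none

Head-to-head results (15 voters):
Ivanov vs Chen: Ivanov preferred on 4+1 = 5 ballots; Chen wins 10–5.
Ivanov vs Park: Ivanov is ranked higher on 4+4+1 = 9 ballots, Park on 6. Ivanov wins 9–6.
Chen vs Park: 7 to 8, Park.
No candidate is unbeaten: Ivanov loses to Chen; Chen loses to Park; Park loses to Ivanov. In particular Ivanov beats Park beats Chen beats Ivanov is a majority cycle — no Condorcet winner exists.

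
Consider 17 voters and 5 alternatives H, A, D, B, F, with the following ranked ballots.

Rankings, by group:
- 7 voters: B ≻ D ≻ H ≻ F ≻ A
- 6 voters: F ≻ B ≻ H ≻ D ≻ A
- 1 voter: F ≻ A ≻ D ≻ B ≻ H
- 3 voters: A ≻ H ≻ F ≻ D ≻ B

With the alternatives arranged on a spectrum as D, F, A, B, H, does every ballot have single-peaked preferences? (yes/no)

no

Axis positions: D=1, F=2, A=3, B=4, H=5.
Group 1: ranking walks positions 4-1-5-2-3; D is ranked above A even though A lies between D and the peak B on the axis — preferences dip and rise again. Not single-peaked.
Group 2: ranking walks positions 2-4-5-1-3; B is ranked above A even though A lies between B and the peak F on the axis — preferences dip and rise again. Not single-peaked.
Group 3 (peak F at position 2): ranking walks positions 2-3-1-4-5, expanding outward from the peak — single-peaked.
Group 4: ranking walks positions 3-5-2-1-4; H is ranked above B even though B lies between H and the peak A on the axis — preferences dip and rise again. Not single-peaked.
Group 1 violates single-peakedness, so the profile is not single-peaked on this axis.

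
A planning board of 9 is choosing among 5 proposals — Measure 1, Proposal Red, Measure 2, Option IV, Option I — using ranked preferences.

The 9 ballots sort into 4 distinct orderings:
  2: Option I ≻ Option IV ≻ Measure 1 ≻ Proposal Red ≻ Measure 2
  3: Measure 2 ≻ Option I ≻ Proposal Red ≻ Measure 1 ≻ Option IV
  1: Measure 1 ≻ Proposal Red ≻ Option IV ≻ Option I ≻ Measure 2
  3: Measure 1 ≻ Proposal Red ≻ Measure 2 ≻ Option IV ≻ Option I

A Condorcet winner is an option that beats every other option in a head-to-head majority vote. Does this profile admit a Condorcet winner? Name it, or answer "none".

none

Head-to-head results (9 council members):
Measure 1 vs Proposal Red: 6 to 3, Measure 1.
Measure 1 vs Measure 2: Measure 1 preferred on 2+1+3 = 6 ballots; Measure 1 wins 6–3.
Measure 1 vs Option IV: Measure 1 preferred on 3+1+3 = 7 ballots; Measure 1 wins 7–2.
Measure 1 vs Option I: Measure 1 is ranked higher on 1+3 = 4 ballots, Option I on 5. Option I wins 5–4.
Proposal Red vs Measure 2: Proposal Red is ranked higher on 2+1+3 = 6 ballots, Measure 2 on 3. Proposal Red wins 6–3.
Proposal Red vs Option IV: 3+1+3 = 7 for Proposal Red, 2 for Option IV — Proposal Red by 7–2.
Proposal Red vs Option I: 1+3 = 4 for Proposal Red, 5 for Option I — Option I by 5–4.
Measure 2 vs Option IV: Measure 2 is ranked higher on 3+3 = 6 ballots, Option IV on 3. Measure 2 wins 6–3.
Measure 2 vs Option I: 3+3 = 6 for Measure 2, 3 for Option I — Measure 2 by 6–3.
Option IV vs Option I: 1+3 = 4 for Option IV, 5 for Option I — Option I by 5–4.
Every option loses at least once (Measure 1 loses to Option I; Proposal Red loses to Measure 1; Measure 2 loses to Measure 1; Option IV loses to Measure 1; Option I loses to Measure 2). The majority relation contains the cycle Measure 1 beats Measure 2 beats Option I beats Measure 1, so there is no Condorcet winner.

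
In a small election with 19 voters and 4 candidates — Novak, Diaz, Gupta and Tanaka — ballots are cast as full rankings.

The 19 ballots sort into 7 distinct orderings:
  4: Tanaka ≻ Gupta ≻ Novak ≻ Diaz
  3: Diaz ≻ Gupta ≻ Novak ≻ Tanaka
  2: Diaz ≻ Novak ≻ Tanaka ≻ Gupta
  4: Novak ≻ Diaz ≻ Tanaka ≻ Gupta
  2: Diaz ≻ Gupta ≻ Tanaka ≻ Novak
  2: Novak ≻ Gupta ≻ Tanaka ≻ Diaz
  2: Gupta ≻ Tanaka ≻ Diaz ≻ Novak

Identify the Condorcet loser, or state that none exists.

Pairwise majorities:
Novak vs Diaz: Novak wins 10–9.
Novak–Gupta: Gupta 11–8.
Novak vs Tanaka: Novak preferred on 3+2+4+2 = 11 ballots; Novak wins 11–8.
Diaz vs Gupta: Diaz wins 11–8.
Diaz vs Tanaka: Diaz, 11–8.
Gupta vs Tanaka: 9 to 10, Tanaka.
Each candidate has at least one pairwise win (Novak beats Diaz; Diaz beats Gupta; Gupta beats Novak; Tanaka beats Gupta) — no Condorcet loser.

none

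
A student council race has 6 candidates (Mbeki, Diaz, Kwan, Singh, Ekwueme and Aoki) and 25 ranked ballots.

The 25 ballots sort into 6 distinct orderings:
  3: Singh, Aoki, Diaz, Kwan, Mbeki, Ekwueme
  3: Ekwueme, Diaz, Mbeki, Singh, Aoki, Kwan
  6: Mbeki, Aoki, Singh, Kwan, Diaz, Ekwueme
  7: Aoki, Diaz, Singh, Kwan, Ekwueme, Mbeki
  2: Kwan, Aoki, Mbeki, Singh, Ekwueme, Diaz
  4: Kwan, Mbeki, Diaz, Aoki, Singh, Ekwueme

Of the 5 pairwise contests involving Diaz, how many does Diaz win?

Diaz against each rival (25 voters):
Diaz–Mbeki: Diaz 13–12.
Diaz vs Kwan: Diaz, 13–12.
Diaz–Singh: Diaz 14–11.
Diaz–Ekwueme: Diaz 20–5.
Diaz vs Aoki: Diaz preferred on 3+4 = 7 ballots; Aoki wins 18–7.
Diaz beats Mbeki, Kwan, Singh, Ekwueme; loses to Aoki — 4 pairwise wins.

4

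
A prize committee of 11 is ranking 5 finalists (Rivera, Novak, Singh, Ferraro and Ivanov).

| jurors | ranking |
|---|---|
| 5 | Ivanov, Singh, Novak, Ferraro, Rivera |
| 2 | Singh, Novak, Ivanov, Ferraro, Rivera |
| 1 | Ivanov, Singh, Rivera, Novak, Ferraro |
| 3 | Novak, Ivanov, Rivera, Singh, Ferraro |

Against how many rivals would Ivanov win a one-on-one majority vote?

Ivanov against each rival (11 jurors):
Ivanov vs Rivera: Ivanov, 11–0.
Ivanov–Novak: Ivanov 6–5.
Ivanov vs Singh: Ivanov, 9–2.
Ivanov vs Ferraro: Ivanov wins 11–0.
Ivanov beats Rivera, Novak, Singh, Ferraro — 4 pairwise wins.

4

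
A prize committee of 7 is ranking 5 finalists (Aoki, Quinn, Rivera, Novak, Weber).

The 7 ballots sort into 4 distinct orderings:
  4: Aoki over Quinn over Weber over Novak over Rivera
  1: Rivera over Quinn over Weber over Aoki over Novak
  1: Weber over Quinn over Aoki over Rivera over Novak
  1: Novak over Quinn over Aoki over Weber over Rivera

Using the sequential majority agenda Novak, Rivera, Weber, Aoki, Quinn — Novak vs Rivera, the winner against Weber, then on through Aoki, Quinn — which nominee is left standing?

Aoki

Round 1: Novak vs Rivera — 5–2, Novak advances.
Round 2: Novak vs Weber — 1–6, Weber advances.
Round 3: Weber vs Aoki — 2–5, Aoki advances.
Round 4: Aoki vs Quinn — 4–3, Aoki advances.
Aoki survives the agenda.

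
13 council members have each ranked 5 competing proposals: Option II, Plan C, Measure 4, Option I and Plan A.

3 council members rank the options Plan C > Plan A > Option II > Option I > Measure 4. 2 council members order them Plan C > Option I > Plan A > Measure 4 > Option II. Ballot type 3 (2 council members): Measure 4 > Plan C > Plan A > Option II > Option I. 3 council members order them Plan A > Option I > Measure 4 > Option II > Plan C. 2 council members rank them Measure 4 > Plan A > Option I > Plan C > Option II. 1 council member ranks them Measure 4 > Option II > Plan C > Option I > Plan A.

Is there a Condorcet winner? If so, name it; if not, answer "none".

Pairwise majorities:
Option II vs Plan C: 3+1 = 4 for Option II, 9 for Plan C — Plan C by 9–4.
Option II vs Measure 4: 3 for Option II, 10 for Measure 4 — Measure 4 by 10–3.
Option II vs Option I: Option II preferred on 3+2+1 = 6 ballots; Option I wins 7–6.
Option II vs Plan A: Option II is ranked higher on 1 ballot, Plan A on 12. Plan A wins 12–1.
Plan C vs Measure 4: 3+2 = 5 for Plan C, 8 for Measure 4 — Measure 4 by 8–5.
Plan C vs Option I: 8 to 5, Plan C.
Plan C vs Plan A: 8 to 5, Plan C.
Measure 4 vs Option I: Measure 4 is ranked higher on 2+2+1 = 5 ballots, Option I on 8. Option I wins 8–5.
Measure 4 vs Plan A: 2+2+1 = 5 for Measure 4, 8 for Plan A — Plan A by 8–5.
Option I vs Plan A: 2+1 = 3 for Option I, 10 for Plan A — Plan A by 10–3.
No option is unbeaten: Option II loses to Plan C; Plan C loses to Measure 4; Measure 4 loses to Option I; Option I loses to Plan C; Plan A loses to Plan C. In particular Plan C → Option I → Measure 4 → Plan C is a majority cycle — no Condorcet winner exists.

none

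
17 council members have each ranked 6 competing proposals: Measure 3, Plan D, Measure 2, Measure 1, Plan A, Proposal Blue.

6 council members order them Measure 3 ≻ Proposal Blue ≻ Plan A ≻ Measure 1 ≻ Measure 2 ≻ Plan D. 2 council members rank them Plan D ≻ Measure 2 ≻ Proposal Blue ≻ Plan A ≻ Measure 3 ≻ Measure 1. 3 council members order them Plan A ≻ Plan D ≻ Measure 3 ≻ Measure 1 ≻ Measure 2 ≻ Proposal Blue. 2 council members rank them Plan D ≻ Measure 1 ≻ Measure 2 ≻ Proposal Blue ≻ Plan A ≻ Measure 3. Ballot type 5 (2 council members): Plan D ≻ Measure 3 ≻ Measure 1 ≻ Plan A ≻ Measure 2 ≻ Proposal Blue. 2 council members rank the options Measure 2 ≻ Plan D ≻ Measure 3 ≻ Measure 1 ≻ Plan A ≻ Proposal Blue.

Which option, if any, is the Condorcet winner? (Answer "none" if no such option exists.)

Check each pair by majority over 17 ballots:
Measure 3 vs Plan D: Measure 3 preferred on 6 ballots; Plan D wins 11–6.
Measure 3 vs Measure 2: Measure 3 preferred on 6+3+2 = 11 ballots; Measure 3 wins 11–6.
Measure 3 vs Measure 1: Measure 3 preferred on 6+2+3+2+2 = 15 ballots; Measure 3 wins 15–2.
Measure 3 vs Plan A: Measure 3 is ranked higher on 6+2+2 = 10 ballots, Plan A on 7. Measure 3 wins 10–7.
Measure 3 vs Proposal Blue: 6+3+2+2 = 13 for Measure 3, 4 for Proposal Blue — Measure 3 by 13–4.
Plan D vs Measure 2: Plan D preferred on 2+3+2+2 = 9 ballots; Plan D wins 9–8.
Plan D vs Measure 1: Plan D is ranked higher on 2+3+2+2+2 = 11 ballots, Measure 1 on 6. Plan D wins 11–6.
Plan D vs Plan A: Plan D preferred on 2+2+2+2 = 8 ballots; Plan A wins 9–8.
Plan D vs Proposal Blue: 11 to 6, Plan D.
Measure 2 vs Measure 1: Measure 2 is ranked higher on 2+2 = 4 ballots, Measure 1 on 13. Measure 1 wins 13–4.
Measure 2 vs Plan A: Measure 2 preferred on 2+2+2 = 6 ballots; Plan A wins 11–6.
Measure 2 vs Proposal Blue: Measure 2 preferred on 2+3+2+2+2 = 11 ballots; Measure 2 wins 11–6.
Measure 1 vs Plan A: 2+2+2 = 6 for Measure 1, 11 for Plan A — Plan A by 11–6.
Measure 1 vs Proposal Blue: Measure 1 is ranked higher on 3+2+2+2 = 9 ballots, Proposal Blue on 8. Measure 1 wins 9–8.
Plan A vs Proposal Blue: 3+2+2 = 7 for Plan A, 10 for Proposal Blue — Proposal Blue by 10–7.
Every option loses at least once (Measure 3 loses to Plan D; Plan D loses to Plan A; Measure 2 loses to Measure 3; Measure 1 loses to Measure 3; Plan A loses to Measure 3; Proposal Blue loses to Measure 3). The majority relation contains the cycle Measure 3 → Plan A → Plan D → Measure 3, so there is no Condorcet winner.

none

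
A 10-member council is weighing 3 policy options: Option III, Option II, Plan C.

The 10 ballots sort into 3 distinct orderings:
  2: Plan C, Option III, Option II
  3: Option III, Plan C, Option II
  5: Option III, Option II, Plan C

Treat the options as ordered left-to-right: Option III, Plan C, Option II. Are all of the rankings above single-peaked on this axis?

no

Axis positions: Option III=1, Plan C=2, Option II=3.
Group 1 (peak Plan C at position 2): ranking walks positions 2-1-3, expanding outward from the peak — single-peaked.
Group 2 (peak Option III at position 1): ranking walks positions 1-2-3, expanding outward from the peak — single-peaked.
Group 3: ranking walks positions 1-3-2; Option II is ranked above Plan C even though Plan C lies between Option II and the peak Option III on the axis — preferences dip and rise again. Not single-peaked.
Group 3 violates single-peakedness, so the profile is not single-peaked on this axis.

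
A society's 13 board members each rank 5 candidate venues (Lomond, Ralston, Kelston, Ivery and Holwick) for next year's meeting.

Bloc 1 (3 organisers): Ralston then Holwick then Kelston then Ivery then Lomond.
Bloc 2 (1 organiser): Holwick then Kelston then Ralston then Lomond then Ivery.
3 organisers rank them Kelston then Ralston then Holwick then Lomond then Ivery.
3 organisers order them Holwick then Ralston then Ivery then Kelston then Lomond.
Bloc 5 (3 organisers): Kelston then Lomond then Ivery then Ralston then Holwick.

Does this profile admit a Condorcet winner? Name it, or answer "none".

Pairwise majorities:
Lomond–Ralston: Ralston 10–3.
Lomond vs Kelston: Kelston, 13–0.
Lomond vs Ivery: Lomond, 7–6.
Lomond vs Holwick: Holwick wins 10–3.
Ralston vs Kelston: Kelston, 7–6.
Ralston vs Ivery: Ralston, 10–3.
Ralston vs Holwick: Ralston, 9–4.
Kelston vs Ivery: Kelston, 10–3.
Kelston vs Holwick: Holwick, 7–6.
Ivery–Holwick: Holwick 10–3.
No city is unbeaten: Lomond loses to Ralston; Ralston loses to Kelston; Kelston loses to Holwick; Ivery loses to Lomond; Holwick loses to Ralston. In particular Ralston → Holwick → Kelston → Ralston is a majority cycle — no Condorcet winner exists.

none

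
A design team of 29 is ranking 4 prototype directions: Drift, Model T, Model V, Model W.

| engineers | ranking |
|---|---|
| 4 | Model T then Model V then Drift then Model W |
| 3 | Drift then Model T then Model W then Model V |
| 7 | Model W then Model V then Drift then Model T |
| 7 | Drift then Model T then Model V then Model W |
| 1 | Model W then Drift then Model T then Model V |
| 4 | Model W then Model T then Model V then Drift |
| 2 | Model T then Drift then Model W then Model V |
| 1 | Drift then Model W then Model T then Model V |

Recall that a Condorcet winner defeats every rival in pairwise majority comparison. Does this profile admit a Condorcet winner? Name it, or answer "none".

Head-to-head results (29 engineers):
Drift–Model T: Drift 19–10.
Drift vs Model V: Model V wins 15–14.
Drift–Model W: Drift 17–12.
Model T–Model V: Model T 22–7.
Model T–Model W: Model T 16–13.
Model V vs Model W: Model W, 18–11.
No design is unbeaten: Drift loses to Model V; Model T loses to Drift; Model V loses to Model T; Model W loses to Drift. In particular Drift beats Model T beats Model V beats Drift is a majority cycle — no Condorcet winner exists.

none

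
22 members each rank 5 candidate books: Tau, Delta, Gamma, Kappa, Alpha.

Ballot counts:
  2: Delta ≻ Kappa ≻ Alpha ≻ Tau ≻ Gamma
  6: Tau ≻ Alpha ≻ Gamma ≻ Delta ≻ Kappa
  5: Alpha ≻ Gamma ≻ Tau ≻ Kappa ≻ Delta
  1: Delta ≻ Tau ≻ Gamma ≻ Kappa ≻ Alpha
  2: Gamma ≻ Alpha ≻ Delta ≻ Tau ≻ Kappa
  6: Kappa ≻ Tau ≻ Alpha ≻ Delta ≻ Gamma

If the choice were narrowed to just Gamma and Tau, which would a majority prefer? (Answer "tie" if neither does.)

Tau

Ballots ranking Gamma above Tau: 5 + 2 = 7.
Ballots ranking Tau above Gamma: 22 − 7 = 15.
Tau wins the head-to-head 15–7.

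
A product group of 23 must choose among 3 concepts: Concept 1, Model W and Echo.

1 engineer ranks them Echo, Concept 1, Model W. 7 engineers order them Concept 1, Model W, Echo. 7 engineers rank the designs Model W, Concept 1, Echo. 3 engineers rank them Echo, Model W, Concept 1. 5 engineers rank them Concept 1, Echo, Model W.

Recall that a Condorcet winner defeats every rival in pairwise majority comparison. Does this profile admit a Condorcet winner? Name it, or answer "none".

Head-to-head results (23 engineers):
Concept 1 vs Model W: Concept 1 preferred on 1+7+5 = 13 ballots; Concept 1 wins 13–10.
Concept 1 vs Echo: Concept 1 preferred on 7+7+5 = 19 ballots; Concept 1 wins 19–4.
Model W vs Echo: Model W, 14–9.
Concept 1 defeats every rival head-to-head and is the Condorcet winner.

Concept 1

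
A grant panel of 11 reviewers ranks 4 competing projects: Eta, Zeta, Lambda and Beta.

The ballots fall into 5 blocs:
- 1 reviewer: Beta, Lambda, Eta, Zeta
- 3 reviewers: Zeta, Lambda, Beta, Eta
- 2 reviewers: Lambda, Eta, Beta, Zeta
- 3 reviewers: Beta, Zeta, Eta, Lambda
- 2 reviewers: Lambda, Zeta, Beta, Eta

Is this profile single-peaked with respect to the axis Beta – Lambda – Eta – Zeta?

Axis positions: Beta=1, Lambda=2, Eta=3, Zeta=4.
Bloc 1 (peak Beta at position 1): ranking walks positions 1-2-3-4, expanding outward from the peak — single-peaked.
Bloc 2: ranking walks positions 4-2-1-3; Lambda is ranked above Eta even though Eta lies between Lambda and the peak Zeta on the axis — preferences dip and rise again. Not single-peaked.
Bloc 3 (peak Lambda at position 2): ranking walks positions 2-3-1-4, expanding outward from the peak — single-peaked.
Bloc 4: ranking walks positions 1-4-3-2; Zeta is ranked above Lambda even though Lambda lies between Zeta and the peak Beta on the axis — preferences dip and rise again. Not single-peaked.
Bloc 5: ranking walks positions 2-4-1-3; Zeta is ranked above Eta even though Eta lies between Zeta and the peak Lambda on the axis — preferences dip and rise again. Not single-peaked.
Bloc 2 violates single-peakedness, so the profile is not single-peaked on this axis.

no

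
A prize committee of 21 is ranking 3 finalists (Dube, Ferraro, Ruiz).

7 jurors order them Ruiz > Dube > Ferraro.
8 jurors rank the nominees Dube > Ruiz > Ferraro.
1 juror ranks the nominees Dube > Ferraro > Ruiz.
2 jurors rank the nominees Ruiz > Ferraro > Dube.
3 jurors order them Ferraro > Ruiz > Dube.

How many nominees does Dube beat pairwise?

Dube against each rival (21 jurors):
Dube vs Ferraro: Dube, 16–5.
Dube vs Ruiz: Dube is ranked higher on 8+1 = 9 ballots, Ruiz on 12. Ruiz wins 12–9.
Dube beats Ferraro; loses to Ruiz — 1 pairwise win.

1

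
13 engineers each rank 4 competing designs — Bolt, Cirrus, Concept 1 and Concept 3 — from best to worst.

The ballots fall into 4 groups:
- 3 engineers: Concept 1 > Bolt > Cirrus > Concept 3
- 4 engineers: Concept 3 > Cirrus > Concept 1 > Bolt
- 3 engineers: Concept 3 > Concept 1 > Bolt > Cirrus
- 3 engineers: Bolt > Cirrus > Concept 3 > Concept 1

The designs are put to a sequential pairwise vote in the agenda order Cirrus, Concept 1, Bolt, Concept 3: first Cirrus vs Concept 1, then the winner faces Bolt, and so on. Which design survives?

Round 1: Cirrus vs Concept 1 — 7–6, Cirrus advances.
Round 2: Cirrus vs Bolt — 4–9, Bolt advances.
Round 3: Bolt vs Concept 3 — 6–7, Concept 3 advances.
Concept 3 survives the agenda.

Concept 3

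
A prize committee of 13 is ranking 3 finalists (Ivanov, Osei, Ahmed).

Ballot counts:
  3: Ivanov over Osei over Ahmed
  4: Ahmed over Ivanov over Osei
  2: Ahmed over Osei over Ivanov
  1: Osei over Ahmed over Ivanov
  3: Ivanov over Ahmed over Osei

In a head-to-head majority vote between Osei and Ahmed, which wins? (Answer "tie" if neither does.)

Ahmed

Ballots ranking Osei above Ahmed: 3 + 1 = 4.
Ballots ranking Ahmed above Osei: 13 − 4 = 9.
Ahmed wins the head-to-head 9–4.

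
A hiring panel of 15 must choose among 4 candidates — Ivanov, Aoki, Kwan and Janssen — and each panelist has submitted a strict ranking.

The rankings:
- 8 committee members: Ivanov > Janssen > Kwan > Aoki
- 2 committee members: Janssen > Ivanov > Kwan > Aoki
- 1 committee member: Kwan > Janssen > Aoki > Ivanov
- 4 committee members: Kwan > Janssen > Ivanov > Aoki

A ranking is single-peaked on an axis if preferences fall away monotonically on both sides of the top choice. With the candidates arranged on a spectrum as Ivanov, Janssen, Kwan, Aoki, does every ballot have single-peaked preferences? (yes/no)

yes

Axis positions: Ivanov=1, Janssen=2, Kwan=3, Aoki=4.
Faction 1 (peak Ivanov at position 1): ranking walks positions 1-2-3-4, expanding outward from the peak — single-peaked.
Faction 2 (peak Janssen at position 2): ranking walks positions 2-1-3-4, expanding outward from the peak — single-peaked.
Faction 3 (peak Kwan at position 3): ranking walks positions 3-2-4-1, expanding outward from the peak — single-peaked.
Faction 4 (peak Kwan at position 3): ranking walks positions 3-2-1-4, expanding outward from the peak — single-peaked.
Every ranking is single-peaked on this axis.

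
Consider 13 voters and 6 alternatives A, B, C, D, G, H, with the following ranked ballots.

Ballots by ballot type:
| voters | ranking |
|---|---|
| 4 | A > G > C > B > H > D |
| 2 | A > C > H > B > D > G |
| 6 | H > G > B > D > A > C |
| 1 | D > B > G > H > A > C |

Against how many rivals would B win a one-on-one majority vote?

3

B against each rival (13 voters):
B vs A: B preferred on 6+1 = 7 ballots; B wins 7–6.
B vs C: B, 7–6.
B vs D: 4+2+6 = 12 for B, 1 for D — B by 12–1.
B–G: G 10–3.
B vs H: 4+1 = 5 for B, 8 for H — H by 8–5.
B beats A, C, D; loses to G, H — 3 pairwise wins.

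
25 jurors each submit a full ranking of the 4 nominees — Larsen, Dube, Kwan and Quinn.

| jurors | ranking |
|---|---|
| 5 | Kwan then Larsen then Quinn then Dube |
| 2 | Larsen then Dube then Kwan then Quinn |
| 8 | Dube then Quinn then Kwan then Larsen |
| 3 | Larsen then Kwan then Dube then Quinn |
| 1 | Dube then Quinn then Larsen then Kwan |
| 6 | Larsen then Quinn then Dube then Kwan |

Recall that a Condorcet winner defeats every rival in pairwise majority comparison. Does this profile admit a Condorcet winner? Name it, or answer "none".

Check each pair by majority over 25 ballots:
Larsen–Dube: Larsen 16–9.
Larsen–Kwan: Kwan 13–12.
Larsen vs Quinn: Larsen, 16–9.
Dube–Kwan: Dube 17–8.
Dube–Quinn: Dube 14–11.
Kwan vs Quinn: Quinn wins 15–10.
No nominee is unbeaten: Larsen loses to Kwan; Dube loses to Larsen; Kwan loses to Dube; Quinn loses to Larsen. In particular Larsen → Dube → Kwan → Larsen is a majority cycle — no Condorcet winner exists.

none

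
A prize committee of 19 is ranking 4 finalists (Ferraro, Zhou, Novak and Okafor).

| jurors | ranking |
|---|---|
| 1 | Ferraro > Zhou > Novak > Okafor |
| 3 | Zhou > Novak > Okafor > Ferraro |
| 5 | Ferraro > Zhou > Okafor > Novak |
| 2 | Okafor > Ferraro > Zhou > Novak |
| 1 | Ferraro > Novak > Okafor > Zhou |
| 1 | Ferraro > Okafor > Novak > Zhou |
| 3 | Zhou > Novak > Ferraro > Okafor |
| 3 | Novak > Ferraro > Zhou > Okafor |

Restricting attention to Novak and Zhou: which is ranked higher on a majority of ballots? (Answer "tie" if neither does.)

Ballots ranking Novak above Zhou: 1 + 1 + 3 = 5.
Ballots ranking Zhou above Novak: 19 − 5 = 14.
Zhou wins the head-to-head 14–5.

Zhou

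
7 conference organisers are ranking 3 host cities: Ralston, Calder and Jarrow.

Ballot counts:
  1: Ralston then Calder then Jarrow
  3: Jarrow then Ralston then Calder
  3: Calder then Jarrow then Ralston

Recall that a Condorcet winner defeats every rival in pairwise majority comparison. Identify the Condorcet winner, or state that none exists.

none

Head-to-head results (7 organisers):
Ralston vs Calder: Ralston, 4–3.
Ralston–Jarrow: Jarrow 6–1.
Calder vs Jarrow: Calder wins 4–3.
Each city drops at least one matchup (Ralston loses to Jarrow; Calder loses to Ralston; Jarrow loses to Calder); the cycle Ralston beats Calder beats Jarrow beats Ralston rules out a Condorcet winner.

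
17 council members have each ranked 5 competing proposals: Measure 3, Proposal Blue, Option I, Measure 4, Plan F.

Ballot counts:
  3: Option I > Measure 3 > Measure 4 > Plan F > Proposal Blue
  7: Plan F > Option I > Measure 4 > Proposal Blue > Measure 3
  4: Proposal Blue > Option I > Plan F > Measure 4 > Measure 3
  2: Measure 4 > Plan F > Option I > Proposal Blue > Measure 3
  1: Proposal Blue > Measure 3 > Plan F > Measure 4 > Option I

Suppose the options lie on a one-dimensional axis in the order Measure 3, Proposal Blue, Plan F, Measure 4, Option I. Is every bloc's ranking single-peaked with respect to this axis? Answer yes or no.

Axis positions: Measure 3=1, Proposal Blue=2, Plan F=3, Measure 4=4, Option I=5.
Bloc 1: ranking walks positions 5-1-4-3-2; Measure 3 is ranked above Measure 4 even though Measure 4 lies between Measure 3 and the peak Option I on the axis — preferences dip and rise again. Not single-peaked.
Bloc 2: ranking walks positions 3-5-4-2-1; Option I is ranked above Measure 4 even though Measure 4 lies between Option I and the peak Plan F on the axis — preferences dip and rise again. Not single-peaked.
Bloc 3: ranking walks positions 2-5-3-4-1; Option I is ranked above Plan F even though Plan F lies between Option I and the peak Proposal Blue on the axis — preferences dip and rise again. Not single-peaked.
Bloc 4 (peak Measure 4 at position 4): ranking walks positions 4-3-5-2-1, expanding outward from the peak — single-peaked.
Bloc 5 (peak Proposal Blue at position 2): ranking walks positions 2-1-3-4-5, expanding outward from the peak — single-peaked.
Bloc 1 violates single-peakedness, so the profile is not single-peaked on this axis.

no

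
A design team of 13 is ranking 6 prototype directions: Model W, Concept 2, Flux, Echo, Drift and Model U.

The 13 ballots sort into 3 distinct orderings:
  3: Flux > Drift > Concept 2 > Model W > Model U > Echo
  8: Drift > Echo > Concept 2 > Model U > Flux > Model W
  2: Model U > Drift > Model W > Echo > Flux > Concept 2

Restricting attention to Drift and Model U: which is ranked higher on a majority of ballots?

Ballots ranking Drift above Model U: 3 + 8 = 11.
Ballots ranking Model U above Drift: 13 − 11 = 2.
Drift wins the head-to-head 11–2.

Drift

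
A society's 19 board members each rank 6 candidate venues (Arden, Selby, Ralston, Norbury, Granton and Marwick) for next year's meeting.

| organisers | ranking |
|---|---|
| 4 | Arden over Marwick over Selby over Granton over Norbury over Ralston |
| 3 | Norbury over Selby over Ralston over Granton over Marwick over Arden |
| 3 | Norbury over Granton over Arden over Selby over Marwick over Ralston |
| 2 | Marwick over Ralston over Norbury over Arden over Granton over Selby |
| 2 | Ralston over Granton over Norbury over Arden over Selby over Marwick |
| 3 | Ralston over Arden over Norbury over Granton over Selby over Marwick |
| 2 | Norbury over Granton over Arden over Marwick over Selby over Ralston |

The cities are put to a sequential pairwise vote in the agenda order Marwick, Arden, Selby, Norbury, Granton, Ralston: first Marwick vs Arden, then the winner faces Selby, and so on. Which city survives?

Round 1: Marwick vs Arden — 5–14, Arden advances.
Round 2: Arden vs Selby — 16–3, Arden advances.
Round 3: Arden vs Norbury — 7–12, Norbury advances.
Round 4: Norbury vs Granton — 13–6, Norbury advances.
Round 5: Norbury vs Ralston — 12–7, Norbury advances.
The agenda winner is Norbury.

Norbury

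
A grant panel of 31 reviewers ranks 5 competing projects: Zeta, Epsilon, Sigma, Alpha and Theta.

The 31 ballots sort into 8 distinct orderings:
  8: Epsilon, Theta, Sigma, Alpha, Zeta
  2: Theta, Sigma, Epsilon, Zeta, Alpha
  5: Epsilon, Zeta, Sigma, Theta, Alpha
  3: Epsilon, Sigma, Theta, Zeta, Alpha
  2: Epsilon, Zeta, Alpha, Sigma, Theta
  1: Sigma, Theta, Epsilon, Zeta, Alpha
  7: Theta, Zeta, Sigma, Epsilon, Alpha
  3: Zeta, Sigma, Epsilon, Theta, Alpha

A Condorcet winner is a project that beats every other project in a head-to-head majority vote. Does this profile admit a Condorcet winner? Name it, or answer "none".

Pairwise majorities:
Zeta vs Epsilon: 10 to 21, Epsilon.
Zeta vs Sigma: Zeta preferred on 5+2+7+3 = 17 ballots; Zeta wins 17–14.
Zeta vs Alpha: Zeta preferred on 23 ballots; Zeta wins 23–8.
Zeta vs Theta: 10 to 21, Theta.
Epsilon vs Sigma: 18 to 13, Epsilon.
Epsilon vs Alpha: Epsilon preferred on 31 ballots; Epsilon wins 31–0.
Epsilon vs Theta: Epsilon is ranked higher on 8+5+3+2+3 = 21 ballots, Theta on 10. Epsilon wins 21–10.
Sigma vs Alpha: Sigma is ranked higher on 29 ballots, Alpha on 2. Sigma wins 29–2.
Sigma vs Theta: Sigma preferred on 5+3+2+1+3 = 14 ballots; Theta wins 17–14.
Alpha vs Theta: 2 to 29, Theta.
Epsilon beats each of Zeta, Sigma, Alpha, Theta — Epsilon is the Condorcet winner.

Epsilon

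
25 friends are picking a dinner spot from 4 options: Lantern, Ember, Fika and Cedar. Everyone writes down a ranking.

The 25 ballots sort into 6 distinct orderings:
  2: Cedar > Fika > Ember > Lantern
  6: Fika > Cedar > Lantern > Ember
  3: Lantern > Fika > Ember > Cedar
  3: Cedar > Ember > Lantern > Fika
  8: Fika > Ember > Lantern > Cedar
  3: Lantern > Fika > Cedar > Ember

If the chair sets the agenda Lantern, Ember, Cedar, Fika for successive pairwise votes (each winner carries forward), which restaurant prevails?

Fika

Round 1: Lantern vs Ember — 12–13, Ember advances.
Round 2: Ember vs Cedar — 11–14, Cedar advances.
Round 3: Cedar vs Fika — 5–20, Fika advances.
Fika survives the agenda.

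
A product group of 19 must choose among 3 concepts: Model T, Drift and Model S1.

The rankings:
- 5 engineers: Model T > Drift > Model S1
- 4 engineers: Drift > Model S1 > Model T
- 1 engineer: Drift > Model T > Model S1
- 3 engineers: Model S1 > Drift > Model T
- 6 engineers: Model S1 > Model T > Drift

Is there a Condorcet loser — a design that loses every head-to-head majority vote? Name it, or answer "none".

none

Pairwise majorities:
Model T vs Drift: Model T, 11–8.
Model T vs Model S1: 6 to 13, Model S1.
Drift vs Model S1: Drift, 10–9.
Each design has at least one pairwise win (Model T beats Drift; Drift beats Model S1; Model S1 beats Model T) — no Condorcet loser.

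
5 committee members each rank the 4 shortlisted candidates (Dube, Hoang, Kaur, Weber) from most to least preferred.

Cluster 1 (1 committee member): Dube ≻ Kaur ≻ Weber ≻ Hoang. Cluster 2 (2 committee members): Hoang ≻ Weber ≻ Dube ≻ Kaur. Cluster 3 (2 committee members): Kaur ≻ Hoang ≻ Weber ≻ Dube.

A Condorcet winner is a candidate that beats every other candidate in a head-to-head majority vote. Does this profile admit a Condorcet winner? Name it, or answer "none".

Pairwise majorities:
Dube vs Hoang: Dube preferred on 1 ballot; Hoang wins 4–1.
Dube vs Kaur: Dube preferred on 1+2 = 3 ballots; Dube wins 3–2.
Dube vs Weber: Dube preferred on 1 ballot; Weber wins 4–1.
Hoang vs Kaur: Hoang preferred on 2 ballots; Kaur wins 3–2.
Hoang vs Weber: Hoang preferred on 2+2 = 4 ballots; Hoang wins 4–1.
Kaur vs Weber: 1+2 = 3 for Kaur, 2 for Weber — Kaur by 3–2.
Each candidate drops at least one matchup (Dube loses to Hoang; Hoang loses to Kaur; Kaur loses to Dube; Weber loses to Hoang); the cycle Dube > Kaur > Hoang > Dube rules out a Condorcet winner.

none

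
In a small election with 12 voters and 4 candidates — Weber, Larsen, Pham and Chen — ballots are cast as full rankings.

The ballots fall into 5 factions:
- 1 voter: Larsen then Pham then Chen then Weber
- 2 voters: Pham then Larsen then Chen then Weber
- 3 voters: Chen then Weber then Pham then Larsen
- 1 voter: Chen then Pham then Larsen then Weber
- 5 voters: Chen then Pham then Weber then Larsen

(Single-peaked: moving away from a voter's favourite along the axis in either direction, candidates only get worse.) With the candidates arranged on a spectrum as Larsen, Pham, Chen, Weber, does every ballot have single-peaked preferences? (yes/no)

Axis positions: Larsen=1, Pham=2, Chen=3, Weber=4.
Faction 1 (peak Larsen at position 1): ranking walks positions 1-2-3-4, expanding outward from the peak — single-peaked.
Faction 2 (peak Pham at position 2): ranking walks positions 2-1-3-4, expanding outward from the peak — single-peaked.
Faction 3 (peak Chen at position 3): ranking walks positions 3-4-2-1, expanding outward from the peak — single-peaked.
Faction 4 (peak Chen at position 3): ranking walks positions 3-2-1-4, expanding outward from the peak — single-peaked.
Faction 5 (peak Chen at position 3): ranking walks positions 3-2-4-1, expanding outward from the peak — single-peaked.
Every ranking is single-peaked on this axis.

yes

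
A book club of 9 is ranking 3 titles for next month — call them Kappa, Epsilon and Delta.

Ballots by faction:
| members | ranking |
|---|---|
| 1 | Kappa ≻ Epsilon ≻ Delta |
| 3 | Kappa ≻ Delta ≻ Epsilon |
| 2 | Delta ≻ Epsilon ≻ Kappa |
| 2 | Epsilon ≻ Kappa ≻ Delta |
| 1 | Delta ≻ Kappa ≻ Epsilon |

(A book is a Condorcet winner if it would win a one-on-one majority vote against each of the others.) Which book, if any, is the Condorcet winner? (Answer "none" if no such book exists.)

Head-to-head results (9 members):
Kappa vs Epsilon: Kappa wins 5–4.
Kappa–Delta: Kappa 6–3.
Epsilon vs Delta: Delta, 6–3.
Kappa wins every pairwise contest, so Kappa is the Condorcet winner.

Kappa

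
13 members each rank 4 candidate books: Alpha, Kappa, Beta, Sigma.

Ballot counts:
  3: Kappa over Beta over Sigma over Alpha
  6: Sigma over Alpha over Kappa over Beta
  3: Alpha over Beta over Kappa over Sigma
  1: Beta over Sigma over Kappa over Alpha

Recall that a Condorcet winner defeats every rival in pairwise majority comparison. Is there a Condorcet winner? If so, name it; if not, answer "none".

Head-to-head results (13 members):
Alpha vs Kappa: Alpha wins 9–4.
Alpha–Beta: Alpha 9–4.
Alpha vs Sigma: Sigma wins 10–3.
Kappa vs Beta: Kappa, 9–4.
Kappa vs Sigma: Kappa preferred on 3+3 = 6 ballots; Sigma wins 7–6.
Beta vs Sigma: 7 to 6, Beta.
No book is unbeaten: Alpha loses to Sigma; Kappa loses to Alpha; Beta loses to Alpha; Sigma loses to Beta. In particular Alpha beats Beta beats Sigma beats Alpha is a majority cycle — no Condorcet winner exists.

none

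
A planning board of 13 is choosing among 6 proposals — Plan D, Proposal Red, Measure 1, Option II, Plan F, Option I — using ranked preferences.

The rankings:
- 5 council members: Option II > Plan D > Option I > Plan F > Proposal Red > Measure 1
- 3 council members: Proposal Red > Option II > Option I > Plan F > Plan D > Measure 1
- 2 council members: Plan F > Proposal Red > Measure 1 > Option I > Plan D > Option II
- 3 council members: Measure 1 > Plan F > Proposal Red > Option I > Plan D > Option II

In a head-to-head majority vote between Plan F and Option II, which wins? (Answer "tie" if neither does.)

Option II

Ballots ranking Plan F above Option II: 2 + 3 = 5.
Ballots ranking Option II above Plan F: 13 − 5 = 8.
Option II wins the head-to-head 8–5.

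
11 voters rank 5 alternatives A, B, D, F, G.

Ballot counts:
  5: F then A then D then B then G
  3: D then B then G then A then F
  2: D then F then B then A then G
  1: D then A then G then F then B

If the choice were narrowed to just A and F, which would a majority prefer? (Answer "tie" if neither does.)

Ballots ranking A above F: 3 + 1 = 4.
Ballots ranking F above A: 11 − 4 = 7.
F wins the head-to-head 7–4.

F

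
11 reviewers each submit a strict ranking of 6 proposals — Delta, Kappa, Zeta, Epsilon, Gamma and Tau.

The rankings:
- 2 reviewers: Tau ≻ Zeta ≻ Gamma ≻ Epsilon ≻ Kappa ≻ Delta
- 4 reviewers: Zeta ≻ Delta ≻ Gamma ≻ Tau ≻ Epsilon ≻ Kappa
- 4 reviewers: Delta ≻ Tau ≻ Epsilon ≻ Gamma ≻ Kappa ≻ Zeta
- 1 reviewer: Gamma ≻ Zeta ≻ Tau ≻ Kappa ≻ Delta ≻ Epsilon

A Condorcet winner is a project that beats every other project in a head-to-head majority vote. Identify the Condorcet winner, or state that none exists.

none

Pairwise majorities:
Delta–Kappa: Delta 8–3.
Delta vs Zeta: Zeta, 7–4.
Delta vs Epsilon: Delta, 9–2.
Delta vs Gamma: Delta wins 8–3.
Delta vs Tau: Delta is ranked higher on 4+4 = 8 ballots, Tau on 3. Delta wins 8–3.
Kappa vs Zeta: Kappa preferred on 4 ballots; Zeta wins 7–4.
Kappa vs Epsilon: Epsilon, 10–1.
Kappa–Gamma: Gamma 11–0.
Kappa vs Tau: Tau wins 11–0.
Zeta vs Epsilon: 7 to 4, Zeta.
Zeta vs Gamma: Zeta is ranked higher on 2+4 = 6 ballots, Gamma on 5. Zeta wins 6–5.
Zeta vs Tau: Tau, 6–5.
Epsilon vs Gamma: Gamma, 7–4.
Epsilon vs Tau: Epsilon is ranked higher on 0 ballots, Tau on 11. Tau wins 11–0.
Gamma vs Tau: 4+1 = 5 for Gamma, 6 for Tau — Tau by 6–5.
Each project drops at least one matchup (Delta loses to Zeta; Kappa loses to Delta; Zeta loses to Tau; Epsilon loses to Delta; Gamma loses to Delta; Tau loses to Delta); the cycle Delta beats Tau beats Zeta beats Delta rules out a Condorcet winner.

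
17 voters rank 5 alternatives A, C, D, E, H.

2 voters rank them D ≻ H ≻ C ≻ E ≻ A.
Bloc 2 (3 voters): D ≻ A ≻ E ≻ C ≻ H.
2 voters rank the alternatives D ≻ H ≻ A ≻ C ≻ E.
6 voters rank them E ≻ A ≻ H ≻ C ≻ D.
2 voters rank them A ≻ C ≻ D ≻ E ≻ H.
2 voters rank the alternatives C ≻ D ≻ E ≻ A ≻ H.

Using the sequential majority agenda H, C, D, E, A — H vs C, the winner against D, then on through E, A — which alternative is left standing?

D

Round 1: H vs C — 10–7, H advances.
Round 2: H vs D — 6–11, D advances.
Round 3: D vs E — 11–6, D advances.
Round 4: D vs A — 9–8, D advances.
The agenda winner is D.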